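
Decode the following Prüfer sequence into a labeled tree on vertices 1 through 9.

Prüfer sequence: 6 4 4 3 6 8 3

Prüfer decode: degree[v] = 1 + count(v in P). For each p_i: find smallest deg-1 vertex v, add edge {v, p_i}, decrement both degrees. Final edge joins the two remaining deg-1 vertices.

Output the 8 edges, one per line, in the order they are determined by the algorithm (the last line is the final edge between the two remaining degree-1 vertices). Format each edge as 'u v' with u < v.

Answer: 1 6
2 4
4 5
3 4
6 7
6 8
3 8
3 9

Derivation:
Initial degrees: {1:1, 2:1, 3:3, 4:3, 5:1, 6:3, 7:1, 8:2, 9:1}
Step 1: smallest deg-1 vertex = 1, p_1 = 6. Add edge {1,6}. Now deg[1]=0, deg[6]=2.
Step 2: smallest deg-1 vertex = 2, p_2 = 4. Add edge {2,4}. Now deg[2]=0, deg[4]=2.
Step 3: smallest deg-1 vertex = 5, p_3 = 4. Add edge {4,5}. Now deg[5]=0, deg[4]=1.
Step 4: smallest deg-1 vertex = 4, p_4 = 3. Add edge {3,4}. Now deg[4]=0, deg[3]=2.
Step 5: smallest deg-1 vertex = 7, p_5 = 6. Add edge {6,7}. Now deg[7]=0, deg[6]=1.
Step 6: smallest deg-1 vertex = 6, p_6 = 8. Add edge {6,8}. Now deg[6]=0, deg[8]=1.
Step 7: smallest deg-1 vertex = 8, p_7 = 3. Add edge {3,8}. Now deg[8]=0, deg[3]=1.
Final: two remaining deg-1 vertices are 3, 9. Add edge {3,9}.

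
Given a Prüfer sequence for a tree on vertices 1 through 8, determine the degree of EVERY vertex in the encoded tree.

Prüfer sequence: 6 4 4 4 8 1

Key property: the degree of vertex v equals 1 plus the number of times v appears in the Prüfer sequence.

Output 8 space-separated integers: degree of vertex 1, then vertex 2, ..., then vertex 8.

Answer: 2 1 1 4 1 2 1 2

Derivation:
p_1 = 6: count[6] becomes 1
p_2 = 4: count[4] becomes 1
p_3 = 4: count[4] becomes 2
p_4 = 4: count[4] becomes 3
p_5 = 8: count[8] becomes 1
p_6 = 1: count[1] becomes 1
Degrees (1 + count): deg[1]=1+1=2, deg[2]=1+0=1, deg[3]=1+0=1, deg[4]=1+3=4, deg[5]=1+0=1, deg[6]=1+1=2, deg[7]=1+0=1, deg[8]=1+1=2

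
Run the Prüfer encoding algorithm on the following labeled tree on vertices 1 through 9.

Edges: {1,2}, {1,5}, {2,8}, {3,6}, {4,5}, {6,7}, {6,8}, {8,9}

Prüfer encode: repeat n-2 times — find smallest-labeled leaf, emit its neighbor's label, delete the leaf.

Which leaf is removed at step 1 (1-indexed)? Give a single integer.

Answer: 3

Derivation:
Step 1: current leaves = {3,4,7,9}. Remove leaf 3 (neighbor: 6).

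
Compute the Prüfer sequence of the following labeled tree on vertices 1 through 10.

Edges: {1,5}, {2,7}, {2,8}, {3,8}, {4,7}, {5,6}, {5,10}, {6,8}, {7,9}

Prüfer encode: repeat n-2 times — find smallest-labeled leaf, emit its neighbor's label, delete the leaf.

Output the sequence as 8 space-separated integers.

Answer: 5 8 7 7 2 8 6 5

Derivation:
Step 1: leaves = {1,3,4,9,10}. Remove smallest leaf 1, emit neighbor 5.
Step 2: leaves = {3,4,9,10}. Remove smallest leaf 3, emit neighbor 8.
Step 3: leaves = {4,9,10}. Remove smallest leaf 4, emit neighbor 7.
Step 4: leaves = {9,10}. Remove smallest leaf 9, emit neighbor 7.
Step 5: leaves = {7,10}. Remove smallest leaf 7, emit neighbor 2.
Step 6: leaves = {2,10}. Remove smallest leaf 2, emit neighbor 8.
Step 7: leaves = {8,10}. Remove smallest leaf 8, emit neighbor 6.
Step 8: leaves = {6,10}. Remove smallest leaf 6, emit neighbor 5.
Done: 2 vertices remain (5, 10). Sequence = [5 8 7 7 2 8 6 5]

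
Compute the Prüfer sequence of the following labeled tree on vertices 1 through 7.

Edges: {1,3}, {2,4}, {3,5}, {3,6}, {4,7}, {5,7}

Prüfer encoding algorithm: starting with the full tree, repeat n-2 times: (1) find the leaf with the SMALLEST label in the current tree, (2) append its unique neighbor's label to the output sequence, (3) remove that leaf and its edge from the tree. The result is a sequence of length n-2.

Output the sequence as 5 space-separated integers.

Step 1: leaves = {1,2,6}. Remove smallest leaf 1, emit neighbor 3.
Step 2: leaves = {2,6}. Remove smallest leaf 2, emit neighbor 4.
Step 3: leaves = {4,6}. Remove smallest leaf 4, emit neighbor 7.
Step 4: leaves = {6,7}. Remove smallest leaf 6, emit neighbor 3.
Step 5: leaves = {3,7}. Remove smallest leaf 3, emit neighbor 5.
Done: 2 vertices remain (5, 7). Sequence = [3 4 7 3 5]

Answer: 3 4 7 3 5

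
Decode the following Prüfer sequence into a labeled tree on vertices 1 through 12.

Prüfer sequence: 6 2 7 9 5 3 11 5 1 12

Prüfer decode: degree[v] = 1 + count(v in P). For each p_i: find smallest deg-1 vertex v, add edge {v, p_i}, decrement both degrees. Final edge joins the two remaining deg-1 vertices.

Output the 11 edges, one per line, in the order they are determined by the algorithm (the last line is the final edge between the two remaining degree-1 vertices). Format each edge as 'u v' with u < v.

Answer: 4 6
2 6
2 7
7 9
5 8
3 9
3 11
5 10
1 5
1 12
11 12

Derivation:
Initial degrees: {1:2, 2:2, 3:2, 4:1, 5:3, 6:2, 7:2, 8:1, 9:2, 10:1, 11:2, 12:2}
Step 1: smallest deg-1 vertex = 4, p_1 = 6. Add edge {4,6}. Now deg[4]=0, deg[6]=1.
Step 2: smallest deg-1 vertex = 6, p_2 = 2. Add edge {2,6}. Now deg[6]=0, deg[2]=1.
Step 3: smallest deg-1 vertex = 2, p_3 = 7. Add edge {2,7}. Now deg[2]=0, deg[7]=1.
Step 4: smallest deg-1 vertex = 7, p_4 = 9. Add edge {7,9}. Now deg[7]=0, deg[9]=1.
Step 5: smallest deg-1 vertex = 8, p_5 = 5. Add edge {5,8}. Now deg[8]=0, deg[5]=2.
Step 6: smallest deg-1 vertex = 9, p_6 = 3. Add edge {3,9}. Now deg[9]=0, deg[3]=1.
Step 7: smallest deg-1 vertex = 3, p_7 = 11. Add edge {3,11}. Now deg[3]=0, deg[11]=1.
Step 8: smallest deg-1 vertex = 10, p_8 = 5. Add edge {5,10}. Now deg[10]=0, deg[5]=1.
Step 9: smallest deg-1 vertex = 5, p_9 = 1. Add edge {1,5}. Now deg[5]=0, deg[1]=1.
Step 10: smallest deg-1 vertex = 1, p_10 = 12. Add edge {1,12}. Now deg[1]=0, deg[12]=1.
Final: two remaining deg-1 vertices are 11, 12. Add edge {11,12}.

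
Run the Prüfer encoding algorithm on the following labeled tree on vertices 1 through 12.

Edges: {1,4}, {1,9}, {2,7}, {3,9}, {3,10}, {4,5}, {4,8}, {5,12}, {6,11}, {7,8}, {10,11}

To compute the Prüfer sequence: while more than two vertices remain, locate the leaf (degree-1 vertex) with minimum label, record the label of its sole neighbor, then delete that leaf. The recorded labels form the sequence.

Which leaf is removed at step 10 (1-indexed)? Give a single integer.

Answer: 4

Derivation:
Step 1: current leaves = {2,6,12}. Remove leaf 2 (neighbor: 7).
Step 2: current leaves = {6,7,12}. Remove leaf 6 (neighbor: 11).
Step 3: current leaves = {7,11,12}. Remove leaf 7 (neighbor: 8).
Step 4: current leaves = {8,11,12}. Remove leaf 8 (neighbor: 4).
Step 5: current leaves = {11,12}. Remove leaf 11 (neighbor: 10).
Step 6: current leaves = {10,12}. Remove leaf 10 (neighbor: 3).
Step 7: current leaves = {3,12}. Remove leaf 3 (neighbor: 9).
Step 8: current leaves = {9,12}. Remove leaf 9 (neighbor: 1).
Step 9: current leaves = {1,12}. Remove leaf 1 (neighbor: 4).
Step 10: current leaves = {4,12}. Remove leaf 4 (neighbor: 5).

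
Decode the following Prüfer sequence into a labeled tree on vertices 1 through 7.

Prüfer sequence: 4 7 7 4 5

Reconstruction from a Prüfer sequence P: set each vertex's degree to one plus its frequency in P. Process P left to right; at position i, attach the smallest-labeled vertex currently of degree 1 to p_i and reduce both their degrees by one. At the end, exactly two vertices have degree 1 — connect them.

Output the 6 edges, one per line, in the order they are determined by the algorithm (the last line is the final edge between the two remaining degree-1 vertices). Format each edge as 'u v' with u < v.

Answer: 1 4
2 7
3 7
4 6
4 5
5 7

Derivation:
Initial degrees: {1:1, 2:1, 3:1, 4:3, 5:2, 6:1, 7:3}
Step 1: smallest deg-1 vertex = 1, p_1 = 4. Add edge {1,4}. Now deg[1]=0, deg[4]=2.
Step 2: smallest deg-1 vertex = 2, p_2 = 7. Add edge {2,7}. Now deg[2]=0, deg[7]=2.
Step 3: smallest deg-1 vertex = 3, p_3 = 7. Add edge {3,7}. Now deg[3]=0, deg[7]=1.
Step 4: smallest deg-1 vertex = 6, p_4 = 4. Add edge {4,6}. Now deg[6]=0, deg[4]=1.
Step 5: smallest deg-1 vertex = 4, p_5 = 5. Add edge {4,5}. Now deg[4]=0, deg[5]=1.
Final: two remaining deg-1 vertices are 5, 7. Add edge {5,7}.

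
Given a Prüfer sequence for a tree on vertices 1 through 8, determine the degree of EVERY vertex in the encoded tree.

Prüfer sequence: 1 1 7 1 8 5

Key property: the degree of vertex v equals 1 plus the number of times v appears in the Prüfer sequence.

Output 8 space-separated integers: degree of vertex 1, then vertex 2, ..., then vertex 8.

Answer: 4 1 1 1 2 1 2 2

Derivation:
p_1 = 1: count[1] becomes 1
p_2 = 1: count[1] becomes 2
p_3 = 7: count[7] becomes 1
p_4 = 1: count[1] becomes 3
p_5 = 8: count[8] becomes 1
p_6 = 5: count[5] becomes 1
Degrees (1 + count): deg[1]=1+3=4, deg[2]=1+0=1, deg[3]=1+0=1, deg[4]=1+0=1, deg[5]=1+1=2, deg[6]=1+0=1, deg[7]=1+1=2, deg[8]=1+1=2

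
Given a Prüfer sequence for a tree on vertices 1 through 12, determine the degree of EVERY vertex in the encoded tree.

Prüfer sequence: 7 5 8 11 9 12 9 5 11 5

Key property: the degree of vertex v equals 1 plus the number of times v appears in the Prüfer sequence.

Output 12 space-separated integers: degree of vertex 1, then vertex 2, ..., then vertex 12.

p_1 = 7: count[7] becomes 1
p_2 = 5: count[5] becomes 1
p_3 = 8: count[8] becomes 1
p_4 = 11: count[11] becomes 1
p_5 = 9: count[9] becomes 1
p_6 = 12: count[12] becomes 1
p_7 = 9: count[9] becomes 2
p_8 = 5: count[5] becomes 2
p_9 = 11: count[11] becomes 2
p_10 = 5: count[5] becomes 3
Degrees (1 + count): deg[1]=1+0=1, deg[2]=1+0=1, deg[3]=1+0=1, deg[4]=1+0=1, deg[5]=1+3=4, deg[6]=1+0=1, deg[7]=1+1=2, deg[8]=1+1=2, deg[9]=1+2=3, deg[10]=1+0=1, deg[11]=1+2=3, deg[12]=1+1=2

Answer: 1 1 1 1 4 1 2 2 3 1 3 2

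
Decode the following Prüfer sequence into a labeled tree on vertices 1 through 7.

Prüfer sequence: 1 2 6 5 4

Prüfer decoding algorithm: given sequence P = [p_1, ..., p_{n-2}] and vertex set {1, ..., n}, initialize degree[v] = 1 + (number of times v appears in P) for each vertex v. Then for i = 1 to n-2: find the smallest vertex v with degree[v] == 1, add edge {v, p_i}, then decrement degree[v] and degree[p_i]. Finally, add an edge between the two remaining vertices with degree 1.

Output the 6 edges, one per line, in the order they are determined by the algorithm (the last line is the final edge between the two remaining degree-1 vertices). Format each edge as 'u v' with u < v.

Initial degrees: {1:2, 2:2, 3:1, 4:2, 5:2, 6:2, 7:1}
Step 1: smallest deg-1 vertex = 3, p_1 = 1. Add edge {1,3}. Now deg[3]=0, deg[1]=1.
Step 2: smallest deg-1 vertex = 1, p_2 = 2. Add edge {1,2}. Now deg[1]=0, deg[2]=1.
Step 3: smallest deg-1 vertex = 2, p_3 = 6. Add edge {2,6}. Now deg[2]=0, deg[6]=1.
Step 4: smallest deg-1 vertex = 6, p_4 = 5. Add edge {5,6}. Now deg[6]=0, deg[5]=1.
Step 5: smallest deg-1 vertex = 5, p_5 = 4. Add edge {4,5}. Now deg[5]=0, deg[4]=1.
Final: two remaining deg-1 vertices are 4, 7. Add edge {4,7}.

Answer: 1 3
1 2
2 6
5 6
4 5
4 7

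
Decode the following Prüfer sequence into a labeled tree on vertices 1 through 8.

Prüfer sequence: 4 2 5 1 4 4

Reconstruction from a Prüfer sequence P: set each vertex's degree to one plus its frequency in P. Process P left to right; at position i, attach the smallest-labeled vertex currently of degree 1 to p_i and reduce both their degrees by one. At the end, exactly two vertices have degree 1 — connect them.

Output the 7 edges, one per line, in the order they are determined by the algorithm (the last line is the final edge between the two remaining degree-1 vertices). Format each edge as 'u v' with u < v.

Initial degrees: {1:2, 2:2, 3:1, 4:4, 5:2, 6:1, 7:1, 8:1}
Step 1: smallest deg-1 vertex = 3, p_1 = 4. Add edge {3,4}. Now deg[3]=0, deg[4]=3.
Step 2: smallest deg-1 vertex = 6, p_2 = 2. Add edge {2,6}. Now deg[6]=0, deg[2]=1.
Step 3: smallest deg-1 vertex = 2, p_3 = 5. Add edge {2,5}. Now deg[2]=0, deg[5]=1.
Step 4: smallest deg-1 vertex = 5, p_4 = 1. Add edge {1,5}. Now deg[5]=0, deg[1]=1.
Step 5: smallest deg-1 vertex = 1, p_5 = 4. Add edge {1,4}. Now deg[1]=0, deg[4]=2.
Step 6: smallest deg-1 vertex = 7, p_6 = 4. Add edge {4,7}. Now deg[7]=0, deg[4]=1.
Final: two remaining deg-1 vertices are 4, 8. Add edge {4,8}.

Answer: 3 4
2 6
2 5
1 5
1 4
4 7
4 8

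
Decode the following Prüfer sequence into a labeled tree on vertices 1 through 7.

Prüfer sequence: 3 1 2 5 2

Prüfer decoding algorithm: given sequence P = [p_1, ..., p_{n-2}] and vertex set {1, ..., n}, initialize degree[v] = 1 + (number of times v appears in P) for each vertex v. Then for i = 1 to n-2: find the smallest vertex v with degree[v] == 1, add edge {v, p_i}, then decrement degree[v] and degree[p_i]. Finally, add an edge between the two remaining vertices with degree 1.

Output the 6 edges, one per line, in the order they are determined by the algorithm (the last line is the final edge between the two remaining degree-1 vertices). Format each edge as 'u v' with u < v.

Answer: 3 4
1 3
1 2
5 6
2 5
2 7

Derivation:
Initial degrees: {1:2, 2:3, 3:2, 4:1, 5:2, 6:1, 7:1}
Step 1: smallest deg-1 vertex = 4, p_1 = 3. Add edge {3,4}. Now deg[4]=0, deg[3]=1.
Step 2: smallest deg-1 vertex = 3, p_2 = 1. Add edge {1,3}. Now deg[3]=0, deg[1]=1.
Step 3: smallest deg-1 vertex = 1, p_3 = 2. Add edge {1,2}. Now deg[1]=0, deg[2]=2.
Step 4: smallest deg-1 vertex = 6, p_4 = 5. Add edge {5,6}. Now deg[6]=0, deg[5]=1.
Step 5: smallest deg-1 vertex = 5, p_5 = 2. Add edge {2,5}. Now deg[5]=0, deg[2]=1.
Final: two remaining deg-1 vertices are 2, 7. Add edge {2,7}.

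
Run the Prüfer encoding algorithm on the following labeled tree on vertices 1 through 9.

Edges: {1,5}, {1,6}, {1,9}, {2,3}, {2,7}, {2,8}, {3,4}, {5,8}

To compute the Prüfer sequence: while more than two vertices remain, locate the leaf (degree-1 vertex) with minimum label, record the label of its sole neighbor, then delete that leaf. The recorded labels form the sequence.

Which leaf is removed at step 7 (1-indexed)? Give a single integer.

Step 1: current leaves = {4,6,7,9}. Remove leaf 4 (neighbor: 3).
Step 2: current leaves = {3,6,7,9}. Remove leaf 3 (neighbor: 2).
Step 3: current leaves = {6,7,9}. Remove leaf 6 (neighbor: 1).
Step 4: current leaves = {7,9}. Remove leaf 7 (neighbor: 2).
Step 5: current leaves = {2,9}. Remove leaf 2 (neighbor: 8).
Step 6: current leaves = {8,9}. Remove leaf 8 (neighbor: 5).
Step 7: current leaves = {5,9}. Remove leaf 5 (neighbor: 1).

Answer: 5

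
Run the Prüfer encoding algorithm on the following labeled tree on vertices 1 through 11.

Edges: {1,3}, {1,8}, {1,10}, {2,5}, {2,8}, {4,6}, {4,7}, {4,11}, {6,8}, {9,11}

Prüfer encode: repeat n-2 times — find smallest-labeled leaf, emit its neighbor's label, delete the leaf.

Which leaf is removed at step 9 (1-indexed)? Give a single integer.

Step 1: current leaves = {3,5,7,9,10}. Remove leaf 3 (neighbor: 1).
Step 2: current leaves = {5,7,9,10}. Remove leaf 5 (neighbor: 2).
Step 3: current leaves = {2,7,9,10}. Remove leaf 2 (neighbor: 8).
Step 4: current leaves = {7,9,10}. Remove leaf 7 (neighbor: 4).
Step 5: current leaves = {9,10}. Remove leaf 9 (neighbor: 11).
Step 6: current leaves = {10,11}. Remove leaf 10 (neighbor: 1).
Step 7: current leaves = {1,11}. Remove leaf 1 (neighbor: 8).
Step 8: current leaves = {8,11}. Remove leaf 8 (neighbor: 6).
Step 9: current leaves = {6,11}. Remove leaf 6 (neighbor: 4).

Answer: 6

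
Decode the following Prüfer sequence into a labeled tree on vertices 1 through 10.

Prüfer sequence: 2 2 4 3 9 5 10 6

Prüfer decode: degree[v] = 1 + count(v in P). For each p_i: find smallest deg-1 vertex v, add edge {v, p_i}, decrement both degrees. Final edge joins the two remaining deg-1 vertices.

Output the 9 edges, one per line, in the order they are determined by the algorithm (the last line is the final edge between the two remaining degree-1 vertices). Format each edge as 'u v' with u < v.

Answer: 1 2
2 7
2 4
3 4
3 9
5 8
5 10
6 9
6 10

Derivation:
Initial degrees: {1:1, 2:3, 3:2, 4:2, 5:2, 6:2, 7:1, 8:1, 9:2, 10:2}
Step 1: smallest deg-1 vertex = 1, p_1 = 2. Add edge {1,2}. Now deg[1]=0, deg[2]=2.
Step 2: smallest deg-1 vertex = 7, p_2 = 2. Add edge {2,7}. Now deg[7]=0, deg[2]=1.
Step 3: smallest deg-1 vertex = 2, p_3 = 4. Add edge {2,4}. Now deg[2]=0, deg[4]=1.
Step 4: smallest deg-1 vertex = 4, p_4 = 3. Add edge {3,4}. Now deg[4]=0, deg[3]=1.
Step 5: smallest deg-1 vertex = 3, p_5 = 9. Add edge {3,9}. Now deg[3]=0, deg[9]=1.
Step 6: smallest deg-1 vertex = 8, p_6 = 5. Add edge {5,8}. Now deg[8]=0, deg[5]=1.
Step 7: smallest deg-1 vertex = 5, p_7 = 10. Add edge {5,10}. Now deg[5]=0, deg[10]=1.
Step 8: smallest deg-1 vertex = 9, p_8 = 6. Add edge {6,9}. Now deg[9]=0, deg[6]=1.
Final: two remaining deg-1 vertices are 6, 10. Add edge {6,10}.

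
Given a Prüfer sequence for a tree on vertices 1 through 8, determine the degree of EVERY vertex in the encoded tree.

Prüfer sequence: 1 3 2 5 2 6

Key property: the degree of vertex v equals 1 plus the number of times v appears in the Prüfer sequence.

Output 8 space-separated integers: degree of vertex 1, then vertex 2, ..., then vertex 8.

p_1 = 1: count[1] becomes 1
p_2 = 3: count[3] becomes 1
p_3 = 2: count[2] becomes 1
p_4 = 5: count[5] becomes 1
p_5 = 2: count[2] becomes 2
p_6 = 6: count[6] becomes 1
Degrees (1 + count): deg[1]=1+1=2, deg[2]=1+2=3, deg[3]=1+1=2, deg[4]=1+0=1, deg[5]=1+1=2, deg[6]=1+1=2, deg[7]=1+0=1, deg[8]=1+0=1

Answer: 2 3 2 1 2 2 1 1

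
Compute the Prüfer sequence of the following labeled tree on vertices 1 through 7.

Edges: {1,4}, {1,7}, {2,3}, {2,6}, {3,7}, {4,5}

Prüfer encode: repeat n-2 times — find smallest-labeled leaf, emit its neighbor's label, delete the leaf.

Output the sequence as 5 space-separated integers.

Answer: 4 1 7 2 3

Derivation:
Step 1: leaves = {5,6}. Remove smallest leaf 5, emit neighbor 4.
Step 2: leaves = {4,6}. Remove smallest leaf 4, emit neighbor 1.
Step 3: leaves = {1,6}. Remove smallest leaf 1, emit neighbor 7.
Step 4: leaves = {6,7}. Remove smallest leaf 6, emit neighbor 2.
Step 5: leaves = {2,7}. Remove smallest leaf 2, emit neighbor 3.
Done: 2 vertices remain (3, 7). Sequence = [4 1 7 2 3]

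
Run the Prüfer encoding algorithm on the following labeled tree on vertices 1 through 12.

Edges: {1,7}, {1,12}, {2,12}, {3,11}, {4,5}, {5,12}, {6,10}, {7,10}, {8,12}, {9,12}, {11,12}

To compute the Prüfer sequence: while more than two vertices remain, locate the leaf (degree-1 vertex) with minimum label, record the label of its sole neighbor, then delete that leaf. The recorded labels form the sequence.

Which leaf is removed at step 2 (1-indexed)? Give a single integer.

Answer: 3

Derivation:
Step 1: current leaves = {2,3,4,6,8,9}. Remove leaf 2 (neighbor: 12).
Step 2: current leaves = {3,4,6,8,9}. Remove leaf 3 (neighbor: 11).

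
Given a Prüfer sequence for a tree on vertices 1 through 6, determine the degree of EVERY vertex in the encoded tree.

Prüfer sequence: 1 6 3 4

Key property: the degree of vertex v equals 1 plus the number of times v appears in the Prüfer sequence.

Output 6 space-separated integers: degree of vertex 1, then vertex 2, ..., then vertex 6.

Answer: 2 1 2 2 1 2

Derivation:
p_1 = 1: count[1] becomes 1
p_2 = 6: count[6] becomes 1
p_3 = 3: count[3] becomes 1
p_4 = 4: count[4] becomes 1
Degrees (1 + count): deg[1]=1+1=2, deg[2]=1+0=1, deg[3]=1+1=2, deg[4]=1+1=2, deg[5]=1+0=1, deg[6]=1+1=2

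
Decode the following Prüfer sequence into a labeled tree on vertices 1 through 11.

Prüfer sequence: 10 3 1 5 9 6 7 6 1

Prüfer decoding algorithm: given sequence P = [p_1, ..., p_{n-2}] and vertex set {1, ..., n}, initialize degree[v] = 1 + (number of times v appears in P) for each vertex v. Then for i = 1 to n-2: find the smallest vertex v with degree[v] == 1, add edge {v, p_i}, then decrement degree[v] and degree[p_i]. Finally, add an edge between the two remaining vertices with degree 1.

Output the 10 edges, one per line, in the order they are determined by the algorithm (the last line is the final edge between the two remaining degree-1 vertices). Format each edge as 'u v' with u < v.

Initial degrees: {1:3, 2:1, 3:2, 4:1, 5:2, 6:3, 7:2, 8:1, 9:2, 10:2, 11:1}
Step 1: smallest deg-1 vertex = 2, p_1 = 10. Add edge {2,10}. Now deg[2]=0, deg[10]=1.
Step 2: smallest deg-1 vertex = 4, p_2 = 3. Add edge {3,4}. Now deg[4]=0, deg[3]=1.
Step 3: smallest deg-1 vertex = 3, p_3 = 1. Add edge {1,3}. Now deg[3]=0, deg[1]=2.
Step 4: smallest deg-1 vertex = 8, p_4 = 5. Add edge {5,8}. Now deg[8]=0, deg[5]=1.
Step 5: smallest deg-1 vertex = 5, p_5 = 9. Add edge {5,9}. Now deg[5]=0, deg[9]=1.
Step 6: smallest deg-1 vertex = 9, p_6 = 6. Add edge {6,9}. Now deg[9]=0, deg[6]=2.
Step 7: smallest deg-1 vertex = 10, p_7 = 7. Add edge {7,10}. Now deg[10]=0, deg[7]=1.
Step 8: smallest deg-1 vertex = 7, p_8 = 6. Add edge {6,7}. Now deg[7]=0, deg[6]=1.
Step 9: smallest deg-1 vertex = 6, p_9 = 1. Add edge {1,6}. Now deg[6]=0, deg[1]=1.
Final: two remaining deg-1 vertices are 1, 11. Add edge {1,11}.

Answer: 2 10
3 4
1 3
5 8
5 9
6 9
7 10
6 7
1 6
1 11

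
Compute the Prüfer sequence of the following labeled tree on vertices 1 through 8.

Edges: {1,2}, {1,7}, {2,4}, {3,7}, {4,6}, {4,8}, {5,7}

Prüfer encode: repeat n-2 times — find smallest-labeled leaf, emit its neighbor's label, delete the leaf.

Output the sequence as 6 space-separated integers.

Answer: 7 7 4 1 2 4

Derivation:
Step 1: leaves = {3,5,6,8}. Remove smallest leaf 3, emit neighbor 7.
Step 2: leaves = {5,6,8}. Remove smallest leaf 5, emit neighbor 7.
Step 3: leaves = {6,7,8}. Remove smallest leaf 6, emit neighbor 4.
Step 4: leaves = {7,8}. Remove smallest leaf 7, emit neighbor 1.
Step 5: leaves = {1,8}. Remove smallest leaf 1, emit neighbor 2.
Step 6: leaves = {2,8}. Remove smallest leaf 2, emit neighbor 4.
Done: 2 vertices remain (4, 8). Sequence = [7 7 4 1 2 4]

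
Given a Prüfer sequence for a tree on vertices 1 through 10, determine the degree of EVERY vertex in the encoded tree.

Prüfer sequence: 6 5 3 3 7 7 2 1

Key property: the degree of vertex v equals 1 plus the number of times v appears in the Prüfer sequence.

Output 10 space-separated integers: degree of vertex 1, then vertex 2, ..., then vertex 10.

Answer: 2 2 3 1 2 2 3 1 1 1

Derivation:
p_1 = 6: count[6] becomes 1
p_2 = 5: count[5] becomes 1
p_3 = 3: count[3] becomes 1
p_4 = 3: count[3] becomes 2
p_5 = 7: count[7] becomes 1
p_6 = 7: count[7] becomes 2
p_7 = 2: count[2] becomes 1
p_8 = 1: count[1] becomes 1
Degrees (1 + count): deg[1]=1+1=2, deg[2]=1+1=2, deg[3]=1+2=3, deg[4]=1+0=1, deg[5]=1+1=2, deg[6]=1+1=2, deg[7]=1+2=3, deg[8]=1+0=1, deg[9]=1+0=1, deg[10]=1+0=1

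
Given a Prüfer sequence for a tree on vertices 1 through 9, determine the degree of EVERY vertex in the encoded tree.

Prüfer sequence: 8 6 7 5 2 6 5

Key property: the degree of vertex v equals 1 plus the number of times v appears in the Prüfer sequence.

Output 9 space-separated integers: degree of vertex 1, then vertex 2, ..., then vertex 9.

Answer: 1 2 1 1 3 3 2 2 1

Derivation:
p_1 = 8: count[8] becomes 1
p_2 = 6: count[6] becomes 1
p_3 = 7: count[7] becomes 1
p_4 = 5: count[5] becomes 1
p_5 = 2: count[2] becomes 1
p_6 = 6: count[6] becomes 2
p_7 = 5: count[5] becomes 2
Degrees (1 + count): deg[1]=1+0=1, deg[2]=1+1=2, deg[3]=1+0=1, deg[4]=1+0=1, deg[5]=1+2=3, deg[6]=1+2=3, deg[7]=1+1=2, deg[8]=1+1=2, deg[9]=1+0=1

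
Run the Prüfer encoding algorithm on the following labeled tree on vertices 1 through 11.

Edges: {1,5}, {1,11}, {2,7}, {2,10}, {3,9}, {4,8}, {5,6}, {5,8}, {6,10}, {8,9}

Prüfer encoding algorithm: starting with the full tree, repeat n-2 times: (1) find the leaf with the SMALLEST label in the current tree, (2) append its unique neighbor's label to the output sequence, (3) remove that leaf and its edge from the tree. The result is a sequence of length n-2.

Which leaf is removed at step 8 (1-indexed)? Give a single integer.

Answer: 6

Derivation:
Step 1: current leaves = {3,4,7,11}. Remove leaf 3 (neighbor: 9).
Step 2: current leaves = {4,7,9,11}. Remove leaf 4 (neighbor: 8).
Step 3: current leaves = {7,9,11}. Remove leaf 7 (neighbor: 2).
Step 4: current leaves = {2,9,11}. Remove leaf 2 (neighbor: 10).
Step 5: current leaves = {9,10,11}. Remove leaf 9 (neighbor: 8).
Step 6: current leaves = {8,10,11}. Remove leaf 8 (neighbor: 5).
Step 7: current leaves = {10,11}. Remove leaf 10 (neighbor: 6).
Step 8: current leaves = {6,11}. Remove leaf 6 (neighbor: 5).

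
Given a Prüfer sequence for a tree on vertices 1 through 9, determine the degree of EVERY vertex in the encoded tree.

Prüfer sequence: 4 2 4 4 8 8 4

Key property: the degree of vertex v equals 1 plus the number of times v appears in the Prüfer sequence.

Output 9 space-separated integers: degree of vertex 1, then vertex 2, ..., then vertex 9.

Answer: 1 2 1 5 1 1 1 3 1

Derivation:
p_1 = 4: count[4] becomes 1
p_2 = 2: count[2] becomes 1
p_3 = 4: count[4] becomes 2
p_4 = 4: count[4] becomes 3
p_5 = 8: count[8] becomes 1
p_6 = 8: count[8] becomes 2
p_7 = 4: count[4] becomes 4
Degrees (1 + count): deg[1]=1+0=1, deg[2]=1+1=2, deg[3]=1+0=1, deg[4]=1+4=5, deg[5]=1+0=1, deg[6]=1+0=1, deg[7]=1+0=1, deg[8]=1+2=3, deg[9]=1+0=1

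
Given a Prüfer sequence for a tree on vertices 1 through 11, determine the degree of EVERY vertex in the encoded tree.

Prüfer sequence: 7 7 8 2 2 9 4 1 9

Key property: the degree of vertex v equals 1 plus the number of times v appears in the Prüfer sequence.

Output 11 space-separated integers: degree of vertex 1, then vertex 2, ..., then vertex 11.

p_1 = 7: count[7] becomes 1
p_2 = 7: count[7] becomes 2
p_3 = 8: count[8] becomes 1
p_4 = 2: count[2] becomes 1
p_5 = 2: count[2] becomes 2
p_6 = 9: count[9] becomes 1
p_7 = 4: count[4] becomes 1
p_8 = 1: count[1] becomes 1
p_9 = 9: count[9] becomes 2
Degrees (1 + count): deg[1]=1+1=2, deg[2]=1+2=3, deg[3]=1+0=1, deg[4]=1+1=2, deg[5]=1+0=1, deg[6]=1+0=1, deg[7]=1+2=3, deg[8]=1+1=2, deg[9]=1+2=3, deg[10]=1+0=1, deg[11]=1+0=1

Answer: 2 3 1 2 1 1 3 2 3 1 1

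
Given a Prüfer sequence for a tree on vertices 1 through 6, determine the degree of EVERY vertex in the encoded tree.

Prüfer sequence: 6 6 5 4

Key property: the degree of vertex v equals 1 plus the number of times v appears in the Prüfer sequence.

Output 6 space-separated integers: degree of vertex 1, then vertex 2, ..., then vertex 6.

Answer: 1 1 1 2 2 3

Derivation:
p_1 = 6: count[6] becomes 1
p_2 = 6: count[6] becomes 2
p_3 = 5: count[5] becomes 1
p_4 = 4: count[4] becomes 1
Degrees (1 + count): deg[1]=1+0=1, deg[2]=1+0=1, deg[3]=1+0=1, deg[4]=1+1=2, deg[5]=1+1=2, deg[6]=1+2=3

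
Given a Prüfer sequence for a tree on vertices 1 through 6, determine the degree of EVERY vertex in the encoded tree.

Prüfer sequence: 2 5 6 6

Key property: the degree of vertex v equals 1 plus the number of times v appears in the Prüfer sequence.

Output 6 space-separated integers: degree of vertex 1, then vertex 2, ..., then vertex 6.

Answer: 1 2 1 1 2 3

Derivation:
p_1 = 2: count[2] becomes 1
p_2 = 5: count[5] becomes 1
p_3 = 6: count[6] becomes 1
p_4 = 6: count[6] becomes 2
Degrees (1 + count): deg[1]=1+0=1, deg[2]=1+1=2, deg[3]=1+0=1, deg[4]=1+0=1, deg[5]=1+1=2, deg[6]=1+2=3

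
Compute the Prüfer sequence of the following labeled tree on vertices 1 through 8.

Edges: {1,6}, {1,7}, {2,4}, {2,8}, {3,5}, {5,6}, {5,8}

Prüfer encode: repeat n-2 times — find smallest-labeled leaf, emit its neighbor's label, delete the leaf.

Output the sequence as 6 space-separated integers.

Answer: 5 2 8 1 6 5

Derivation:
Step 1: leaves = {3,4,7}. Remove smallest leaf 3, emit neighbor 5.
Step 2: leaves = {4,7}. Remove smallest leaf 4, emit neighbor 2.
Step 3: leaves = {2,7}. Remove smallest leaf 2, emit neighbor 8.
Step 4: leaves = {7,8}. Remove smallest leaf 7, emit neighbor 1.
Step 5: leaves = {1,8}. Remove smallest leaf 1, emit neighbor 6.
Step 6: leaves = {6,8}. Remove smallest leaf 6, emit neighbor 5.
Done: 2 vertices remain (5, 8). Sequence = [5 2 8 1 6 5]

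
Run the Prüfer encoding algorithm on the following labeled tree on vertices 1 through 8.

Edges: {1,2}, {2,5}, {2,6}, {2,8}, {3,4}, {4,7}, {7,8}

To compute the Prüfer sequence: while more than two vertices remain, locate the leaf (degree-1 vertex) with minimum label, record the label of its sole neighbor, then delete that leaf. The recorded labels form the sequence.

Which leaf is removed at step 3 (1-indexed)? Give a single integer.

Step 1: current leaves = {1,3,5,6}. Remove leaf 1 (neighbor: 2).
Step 2: current leaves = {3,5,6}. Remove leaf 3 (neighbor: 4).
Step 3: current leaves = {4,5,6}. Remove leaf 4 (neighbor: 7).

Answer: 4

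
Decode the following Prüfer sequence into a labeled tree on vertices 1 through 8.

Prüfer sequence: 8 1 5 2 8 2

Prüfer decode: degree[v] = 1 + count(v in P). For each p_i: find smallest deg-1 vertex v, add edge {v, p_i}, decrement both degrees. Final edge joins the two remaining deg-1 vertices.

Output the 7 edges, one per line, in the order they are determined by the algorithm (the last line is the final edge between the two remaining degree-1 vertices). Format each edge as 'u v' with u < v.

Initial degrees: {1:2, 2:3, 3:1, 4:1, 5:2, 6:1, 7:1, 8:3}
Step 1: smallest deg-1 vertex = 3, p_1 = 8. Add edge {3,8}. Now deg[3]=0, deg[8]=2.
Step 2: smallest deg-1 vertex = 4, p_2 = 1. Add edge {1,4}. Now deg[4]=0, deg[1]=1.
Step 3: smallest deg-1 vertex = 1, p_3 = 5. Add edge {1,5}. Now deg[1]=0, deg[5]=1.
Step 4: smallest deg-1 vertex = 5, p_4 = 2. Add edge {2,5}. Now deg[5]=0, deg[2]=2.
Step 5: smallest deg-1 vertex = 6, p_5 = 8. Add edge {6,8}. Now deg[6]=0, deg[8]=1.
Step 6: smallest deg-1 vertex = 7, p_6 = 2. Add edge {2,7}. Now deg[7]=0, deg[2]=1.
Final: two remaining deg-1 vertices are 2, 8. Add edge {2,8}.

Answer: 3 8
1 4
1 5
2 5
6 8
2 7
2 8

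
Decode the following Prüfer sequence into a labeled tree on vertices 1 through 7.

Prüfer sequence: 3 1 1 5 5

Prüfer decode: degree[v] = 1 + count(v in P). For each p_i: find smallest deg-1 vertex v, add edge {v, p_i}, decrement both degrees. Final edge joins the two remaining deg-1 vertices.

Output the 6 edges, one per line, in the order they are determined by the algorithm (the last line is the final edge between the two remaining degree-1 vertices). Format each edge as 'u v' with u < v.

Answer: 2 3
1 3
1 4
1 5
5 6
5 7

Derivation:
Initial degrees: {1:3, 2:1, 3:2, 4:1, 5:3, 6:1, 7:1}
Step 1: smallest deg-1 vertex = 2, p_1 = 3. Add edge {2,3}. Now deg[2]=0, deg[3]=1.
Step 2: smallest deg-1 vertex = 3, p_2 = 1. Add edge {1,3}. Now deg[3]=0, deg[1]=2.
Step 3: smallest deg-1 vertex = 4, p_3 = 1. Add edge {1,4}. Now deg[4]=0, deg[1]=1.
Step 4: smallest deg-1 vertex = 1, p_4 = 5. Add edge {1,5}. Now deg[1]=0, deg[5]=2.
Step 5: smallest deg-1 vertex = 6, p_5 = 5. Add edge {5,6}. Now deg[6]=0, deg[5]=1.
Final: two remaining deg-1 vertices are 5, 7. Add edge {5,7}.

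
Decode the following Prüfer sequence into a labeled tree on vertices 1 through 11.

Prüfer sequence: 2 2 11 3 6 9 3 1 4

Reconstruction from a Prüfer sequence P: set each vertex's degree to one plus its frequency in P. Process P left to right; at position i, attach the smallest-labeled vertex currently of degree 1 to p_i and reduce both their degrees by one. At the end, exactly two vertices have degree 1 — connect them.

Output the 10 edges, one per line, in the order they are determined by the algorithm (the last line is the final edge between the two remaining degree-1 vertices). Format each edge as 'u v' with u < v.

Answer: 2 5
2 7
2 11
3 8
6 10
6 9
3 9
1 3
1 4
4 11

Derivation:
Initial degrees: {1:2, 2:3, 3:3, 4:2, 5:1, 6:2, 7:1, 8:1, 9:2, 10:1, 11:2}
Step 1: smallest deg-1 vertex = 5, p_1 = 2. Add edge {2,5}. Now deg[5]=0, deg[2]=2.
Step 2: smallest deg-1 vertex = 7, p_2 = 2. Add edge {2,7}. Now deg[7]=0, deg[2]=1.
Step 3: smallest deg-1 vertex = 2, p_3 = 11. Add edge {2,11}. Now deg[2]=0, deg[11]=1.
Step 4: smallest deg-1 vertex = 8, p_4 = 3. Add edge {3,8}. Now deg[8]=0, deg[3]=2.
Step 5: smallest deg-1 vertex = 10, p_5 = 6. Add edge {6,10}. Now deg[10]=0, deg[6]=1.
Step 6: smallest deg-1 vertex = 6, p_6 = 9. Add edge {6,9}. Now deg[6]=0, deg[9]=1.
Step 7: smallest deg-1 vertex = 9, p_7 = 3. Add edge {3,9}. Now deg[9]=0, deg[3]=1.
Step 8: smallest deg-1 vertex = 3, p_8 = 1. Add edge {1,3}. Now deg[3]=0, deg[1]=1.
Step 9: smallest deg-1 vertex = 1, p_9 = 4. Add edge {1,4}. Now deg[1]=0, deg[4]=1.
Final: two remaining deg-1 vertices are 4, 11. Add edge {4,11}.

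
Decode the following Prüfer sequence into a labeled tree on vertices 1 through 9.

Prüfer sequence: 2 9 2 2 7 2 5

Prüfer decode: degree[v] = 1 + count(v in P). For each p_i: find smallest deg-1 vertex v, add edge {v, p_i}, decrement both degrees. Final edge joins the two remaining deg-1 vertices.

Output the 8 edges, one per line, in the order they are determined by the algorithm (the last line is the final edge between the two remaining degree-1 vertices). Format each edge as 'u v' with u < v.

Initial degrees: {1:1, 2:5, 3:1, 4:1, 5:2, 6:1, 7:2, 8:1, 9:2}
Step 1: smallest deg-1 vertex = 1, p_1 = 2. Add edge {1,2}. Now deg[1]=0, deg[2]=4.
Step 2: smallest deg-1 vertex = 3, p_2 = 9. Add edge {3,9}. Now deg[3]=0, deg[9]=1.
Step 3: smallest deg-1 vertex = 4, p_3 = 2. Add edge {2,4}. Now deg[4]=0, deg[2]=3.
Step 4: smallest deg-1 vertex = 6, p_4 = 2. Add edge {2,6}. Now deg[6]=0, deg[2]=2.
Step 5: smallest deg-1 vertex = 8, p_5 = 7. Add edge {7,8}. Now deg[8]=0, deg[7]=1.
Step 6: smallest deg-1 vertex = 7, p_6 = 2. Add edge {2,7}. Now deg[7]=0, deg[2]=1.
Step 7: smallest deg-1 vertex = 2, p_7 = 5. Add edge {2,5}. Now deg[2]=0, deg[5]=1.
Final: two remaining deg-1 vertices are 5, 9. Add edge {5,9}.

Answer: 1 2
3 9
2 4
2 6
7 8
2 7
2 5
5 9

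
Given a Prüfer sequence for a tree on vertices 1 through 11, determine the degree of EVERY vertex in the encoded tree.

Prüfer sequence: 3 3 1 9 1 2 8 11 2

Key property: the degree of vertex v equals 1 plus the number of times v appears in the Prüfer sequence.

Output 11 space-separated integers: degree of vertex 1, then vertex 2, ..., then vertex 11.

Answer: 3 3 3 1 1 1 1 2 2 1 2

Derivation:
p_1 = 3: count[3] becomes 1
p_2 = 3: count[3] becomes 2
p_3 = 1: count[1] becomes 1
p_4 = 9: count[9] becomes 1
p_5 = 1: count[1] becomes 2
p_6 = 2: count[2] becomes 1
p_7 = 8: count[8] becomes 1
p_8 = 11: count[11] becomes 1
p_9 = 2: count[2] becomes 2
Degrees (1 + count): deg[1]=1+2=3, deg[2]=1+2=3, deg[3]=1+2=3, deg[4]=1+0=1, deg[5]=1+0=1, deg[6]=1+0=1, deg[7]=1+0=1, deg[8]=1+1=2, deg[9]=1+1=2, deg[10]=1+0=1, deg[11]=1+1=2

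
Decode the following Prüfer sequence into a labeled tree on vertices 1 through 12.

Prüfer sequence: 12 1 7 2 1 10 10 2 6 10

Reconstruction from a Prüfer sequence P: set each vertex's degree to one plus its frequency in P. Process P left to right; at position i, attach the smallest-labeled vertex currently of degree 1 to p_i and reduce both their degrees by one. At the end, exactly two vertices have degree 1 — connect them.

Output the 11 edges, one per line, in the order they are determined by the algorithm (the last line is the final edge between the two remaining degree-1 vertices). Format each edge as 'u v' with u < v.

Initial degrees: {1:3, 2:3, 3:1, 4:1, 5:1, 6:2, 7:2, 8:1, 9:1, 10:4, 11:1, 12:2}
Step 1: smallest deg-1 vertex = 3, p_1 = 12. Add edge {3,12}. Now deg[3]=0, deg[12]=1.
Step 2: smallest deg-1 vertex = 4, p_2 = 1. Add edge {1,4}. Now deg[4]=0, deg[1]=2.
Step 3: smallest deg-1 vertex = 5, p_3 = 7. Add edge {5,7}. Now deg[5]=0, deg[7]=1.
Step 4: smallest deg-1 vertex = 7, p_4 = 2. Add edge {2,7}. Now deg[7]=0, deg[2]=2.
Step 5: smallest deg-1 vertex = 8, p_5 = 1. Add edge {1,8}. Now deg[8]=0, deg[1]=1.
Step 6: smallest deg-1 vertex = 1, p_6 = 10. Add edge {1,10}. Now deg[1]=0, deg[10]=3.
Step 7: smallest deg-1 vertex = 9, p_7 = 10. Add edge {9,10}. Now deg[9]=0, deg[10]=2.
Step 8: smallest deg-1 vertex = 11, p_8 = 2. Add edge {2,11}. Now deg[11]=0, deg[2]=1.
Step 9: smallest deg-1 vertex = 2, p_9 = 6. Add edge {2,6}. Now deg[2]=0, deg[6]=1.
Step 10: smallest deg-1 vertex = 6, p_10 = 10. Add edge {6,10}. Now deg[6]=0, deg[10]=1.
Final: two remaining deg-1 vertices are 10, 12. Add edge {10,12}.

Answer: 3 12
1 4
5 7
2 7
1 8
1 10
9 10
2 11
2 6
6 10
10 12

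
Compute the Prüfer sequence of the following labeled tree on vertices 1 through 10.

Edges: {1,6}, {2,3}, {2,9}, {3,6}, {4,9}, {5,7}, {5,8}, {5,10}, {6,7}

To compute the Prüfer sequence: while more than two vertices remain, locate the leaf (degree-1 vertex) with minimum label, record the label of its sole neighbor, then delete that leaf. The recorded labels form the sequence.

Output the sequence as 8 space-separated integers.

Step 1: leaves = {1,4,8,10}. Remove smallest leaf 1, emit neighbor 6.
Step 2: leaves = {4,8,10}. Remove smallest leaf 4, emit neighbor 9.
Step 3: leaves = {8,9,10}. Remove smallest leaf 8, emit neighbor 5.
Step 4: leaves = {9,10}. Remove smallest leaf 9, emit neighbor 2.
Step 5: leaves = {2,10}. Remove smallest leaf 2, emit neighbor 3.
Step 6: leaves = {3,10}. Remove smallest leaf 3, emit neighbor 6.
Step 7: leaves = {6,10}. Remove smallest leaf 6, emit neighbor 7.
Step 8: leaves = {7,10}. Remove smallest leaf 7, emit neighbor 5.
Done: 2 vertices remain (5, 10). Sequence = [6 9 5 2 3 6 7 5]

Answer: 6 9 5 2 3 6 7 5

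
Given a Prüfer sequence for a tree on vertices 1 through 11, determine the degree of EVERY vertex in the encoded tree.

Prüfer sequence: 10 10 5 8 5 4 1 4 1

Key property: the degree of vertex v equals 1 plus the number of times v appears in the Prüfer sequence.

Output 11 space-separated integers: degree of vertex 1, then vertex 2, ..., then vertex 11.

Answer: 3 1 1 3 3 1 1 2 1 3 1

Derivation:
p_1 = 10: count[10] becomes 1
p_2 = 10: count[10] becomes 2
p_3 = 5: count[5] becomes 1
p_4 = 8: count[8] becomes 1
p_5 = 5: count[5] becomes 2
p_6 = 4: count[4] becomes 1
p_7 = 1: count[1] becomes 1
p_8 = 4: count[4] becomes 2
p_9 = 1: count[1] becomes 2
Degrees (1 + count): deg[1]=1+2=3, deg[2]=1+0=1, deg[3]=1+0=1, deg[4]=1+2=3, deg[5]=1+2=3, deg[6]=1+0=1, deg[7]=1+0=1, deg[8]=1+1=2, deg[9]=1+0=1, deg[10]=1+2=3, deg[11]=1+0=1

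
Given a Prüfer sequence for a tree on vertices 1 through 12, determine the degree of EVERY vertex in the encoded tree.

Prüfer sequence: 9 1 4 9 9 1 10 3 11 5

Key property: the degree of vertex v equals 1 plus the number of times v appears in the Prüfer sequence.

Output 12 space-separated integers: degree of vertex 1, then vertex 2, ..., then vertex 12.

p_1 = 9: count[9] becomes 1
p_2 = 1: count[1] becomes 1
p_3 = 4: count[4] becomes 1
p_4 = 9: count[9] becomes 2
p_5 = 9: count[9] becomes 3
p_6 = 1: count[1] becomes 2
p_7 = 10: count[10] becomes 1
p_8 = 3: count[3] becomes 1
p_9 = 11: count[11] becomes 1
p_10 = 5: count[5] becomes 1
Degrees (1 + count): deg[1]=1+2=3, deg[2]=1+0=1, deg[3]=1+1=2, deg[4]=1+1=2, deg[5]=1+1=2, deg[6]=1+0=1, deg[7]=1+0=1, deg[8]=1+0=1, deg[9]=1+3=4, deg[10]=1+1=2, deg[11]=1+1=2, deg[12]=1+0=1

Answer: 3 1 2 2 2 1 1 1 4 2 2 1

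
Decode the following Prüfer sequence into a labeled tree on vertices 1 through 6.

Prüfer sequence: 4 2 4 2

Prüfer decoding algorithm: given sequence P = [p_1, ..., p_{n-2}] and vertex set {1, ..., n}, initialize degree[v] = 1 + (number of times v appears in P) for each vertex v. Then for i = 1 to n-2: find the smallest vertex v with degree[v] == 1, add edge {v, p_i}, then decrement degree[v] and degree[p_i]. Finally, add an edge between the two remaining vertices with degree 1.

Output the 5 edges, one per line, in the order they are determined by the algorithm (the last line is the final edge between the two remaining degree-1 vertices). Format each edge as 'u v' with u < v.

Answer: 1 4
2 3
4 5
2 4
2 6

Derivation:
Initial degrees: {1:1, 2:3, 3:1, 4:3, 5:1, 6:1}
Step 1: smallest deg-1 vertex = 1, p_1 = 4. Add edge {1,4}. Now deg[1]=0, deg[4]=2.
Step 2: smallest deg-1 vertex = 3, p_2 = 2. Add edge {2,3}. Now deg[3]=0, deg[2]=2.
Step 3: smallest deg-1 vertex = 5, p_3 = 4. Add edge {4,5}. Now deg[5]=0, deg[4]=1.
Step 4: smallest deg-1 vertex = 4, p_4 = 2. Add edge {2,4}. Now deg[4]=0, deg[2]=1.
Final: two remaining deg-1 vertices are 2, 6. Add edge {2,6}.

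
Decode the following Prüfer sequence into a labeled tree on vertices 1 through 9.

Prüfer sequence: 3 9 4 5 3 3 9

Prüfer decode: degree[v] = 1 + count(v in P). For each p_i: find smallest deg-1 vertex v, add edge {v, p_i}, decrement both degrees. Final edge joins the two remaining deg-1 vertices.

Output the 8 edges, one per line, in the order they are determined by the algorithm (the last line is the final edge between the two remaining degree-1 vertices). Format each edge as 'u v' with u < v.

Initial degrees: {1:1, 2:1, 3:4, 4:2, 5:2, 6:1, 7:1, 8:1, 9:3}
Step 1: smallest deg-1 vertex = 1, p_1 = 3. Add edge {1,3}. Now deg[1]=0, deg[3]=3.
Step 2: smallest deg-1 vertex = 2, p_2 = 9. Add edge {2,9}. Now deg[2]=0, deg[9]=2.
Step 3: smallest deg-1 vertex = 6, p_3 = 4. Add edge {4,6}. Now deg[6]=0, deg[4]=1.
Step 4: smallest deg-1 vertex = 4, p_4 = 5. Add edge {4,5}. Now deg[4]=0, deg[5]=1.
Step 5: smallest deg-1 vertex = 5, p_5 = 3. Add edge {3,5}. Now deg[5]=0, deg[3]=2.
Step 6: smallest deg-1 vertex = 7, p_6 = 3. Add edge {3,7}. Now deg[7]=0, deg[3]=1.
Step 7: smallest deg-1 vertex = 3, p_7 = 9. Add edge {3,9}. Now deg[3]=0, deg[9]=1.
Final: two remaining deg-1 vertices are 8, 9. Add edge {8,9}.

Answer: 1 3
2 9
4 6
4 5
3 5
3 7
3 9
8 9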